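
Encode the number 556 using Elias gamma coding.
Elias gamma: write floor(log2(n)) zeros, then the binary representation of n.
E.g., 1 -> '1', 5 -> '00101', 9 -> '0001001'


num_bits = floor(log2(556)) + 1 = 10
leading_zeros = num_bits - 1 = 9
binary(556) = 1000101100

Elias gamma(556) = '000000000' + '1000101100' = 0000000001000101100 (19 bits)


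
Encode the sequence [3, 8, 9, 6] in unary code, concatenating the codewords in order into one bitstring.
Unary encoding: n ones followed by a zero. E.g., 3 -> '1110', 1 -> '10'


Encode each number as n ones followed by a terminating 0:
  3 -> 1110 (4 bits)
  8 -> 111111110 (9 bits)
  9 -> 1111111110 (10 bits)
  6 -> 1111110 (7 bits)
Total length = 4 + 9 + 10 + 7 = 30 bits.

Unary([3, 8, 9, 6]) = 111011111111011111111101111110 (30 bits)


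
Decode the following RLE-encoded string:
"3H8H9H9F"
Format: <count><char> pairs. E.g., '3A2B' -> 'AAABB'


Expanding each <count><char> pair:
  3H -> 'HHH'
  8H -> 'HHHHHHHH'
  9H -> 'HHHHHHHHH'
  9F -> 'FFFFFFFFF'

Decoded = HHHHHHHHHHHHHHHHHHHHFFFFFFFFF


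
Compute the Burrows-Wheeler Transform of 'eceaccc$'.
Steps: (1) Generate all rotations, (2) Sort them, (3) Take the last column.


Rotations (sorted):
  0: $eceaccc -> last char: c
  1: accc$ece -> last char: e
  2: c$eceacc -> last char: c
  3: cc$eceac -> last char: c
  4: ccc$ecea -> last char: a
  5: ceaccc$e -> last char: e
  6: eaccc$ec -> last char: c
  7: eceaccc$ -> last char: $


BWT = ceccaec$


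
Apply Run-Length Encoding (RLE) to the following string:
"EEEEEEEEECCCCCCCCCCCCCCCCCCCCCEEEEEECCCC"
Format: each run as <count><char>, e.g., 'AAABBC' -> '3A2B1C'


Scanning runs left to right:
  i=0: run of 'E' x 9 -> '9E'
  i=9: run of 'C' x 21 -> '21C'
  i=30: run of 'E' x 6 -> '6E'
  i=36: run of 'C' x 4 -> '4C'

RLE = 9E21C6E4C


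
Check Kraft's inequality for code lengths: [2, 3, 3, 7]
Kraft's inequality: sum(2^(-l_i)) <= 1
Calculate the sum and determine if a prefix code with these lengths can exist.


Sum = 2^(-2) + 2^(-3) + 2^(-3) + 2^(-7)
    = 0.25 + 0.125 + 0.125 + 0.0078125
    = 65/128 = 0.5078125
Since 0.5078125 <= 1, Kraft's inequality IS satisfied.
A prefix code with these lengths CAN exist.

Kraft sum = 0.5078125. Satisfied.


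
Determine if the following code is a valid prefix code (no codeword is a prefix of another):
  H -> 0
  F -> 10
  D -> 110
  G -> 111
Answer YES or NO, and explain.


Checking each pair (does one codeword prefix another?):
  H='0' vs F='10': no prefix
  H='0' vs D='110': no prefix
  H='0' vs G='111': no prefix
  F='10' vs H='0': no prefix
  F='10' vs D='110': no prefix
  F='10' vs G='111': no prefix
  D='110' vs H='0': no prefix
  D='110' vs F='10': no prefix
  D='110' vs G='111': no prefix
  G='111' vs H='0': no prefix
  G='111' vs F='10': no prefix
  G='111' vs D='110': no prefix
No violation found over all pairs.

YES -- this is a valid prefix code. No codeword is a prefix of any other codeword.


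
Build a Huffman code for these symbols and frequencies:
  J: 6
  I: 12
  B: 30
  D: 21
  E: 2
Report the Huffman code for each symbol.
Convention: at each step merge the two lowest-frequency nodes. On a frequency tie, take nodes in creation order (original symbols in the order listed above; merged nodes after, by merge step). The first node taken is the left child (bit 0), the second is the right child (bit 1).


Huffman tree construction:
Step 1: Merge E(2) + J(6) = 8
Step 2: Merge (E+J)(8) + I(12) = 20
Step 3: Merge ((E+J)+I)(20) + D(21) = 41
Step 4: Merge B(30) + (((E+J)+I)+D)(41) = 71
Read each symbol's code off the tree from the root (left child = 0, right child = 1).

Codes:
  J: 1001 (length 4)
  I: 101 (length 3)
  B: 0 (length 1)
  D: 11 (length 2)
  E: 1000 (length 4)
Average code length: 140/71 = 1.9718 bits/symbol


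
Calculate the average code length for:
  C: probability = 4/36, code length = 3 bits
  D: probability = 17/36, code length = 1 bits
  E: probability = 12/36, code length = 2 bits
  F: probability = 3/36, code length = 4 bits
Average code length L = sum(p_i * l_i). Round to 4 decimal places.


Weighted contributions p_i * l_i:
  C: (4/36) * 3 = 12/36
  D: (17/36) * 1 = 17/36
  E: (12/36) * 2 = 24/36
  F: (3/36) * 4 = 12/36
Sum = (12 + 17 + 24 + 12)/36 = 65/36

L = 65/36 = 1.8056 bits/symbol


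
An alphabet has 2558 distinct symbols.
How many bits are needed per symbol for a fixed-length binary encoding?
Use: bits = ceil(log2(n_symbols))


log2(2558) = 11.3208
Bracket: 2^11 = 2048 < 2558 <= 2^12 = 4096
So ceil(log2(2558)) = 12

bits = ceil(log2(2558)) = ceil(11.3208) = 12 bits


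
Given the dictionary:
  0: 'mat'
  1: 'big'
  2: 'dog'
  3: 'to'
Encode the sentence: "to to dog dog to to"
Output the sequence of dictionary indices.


Look up each word in the dictionary:
  'to' -> 3
  'to' -> 3
  'dog' -> 2
  'dog' -> 2
  'to' -> 3
  'to' -> 3

Encoded: [3, 3, 2, 2, 3, 3]


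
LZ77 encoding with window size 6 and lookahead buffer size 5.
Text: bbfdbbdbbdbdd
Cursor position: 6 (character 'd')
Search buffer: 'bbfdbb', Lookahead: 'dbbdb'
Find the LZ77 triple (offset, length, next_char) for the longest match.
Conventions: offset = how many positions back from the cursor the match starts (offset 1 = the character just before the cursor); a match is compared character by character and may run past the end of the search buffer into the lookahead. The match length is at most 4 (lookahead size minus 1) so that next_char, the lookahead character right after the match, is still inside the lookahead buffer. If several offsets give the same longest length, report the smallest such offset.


Try each offset into the search buffer:
  offset=1 (pos 5, char 'b'): match length 0
  offset=2 (pos 4, char 'b'): match length 0
  offset=3 (pos 3, char 'd'): match length 4
  offset=4 (pos 2, char 'f'): match length 0
  offset=5 (pos 1, char 'b'): match length 0
  offset=6 (pos 0, char 'b'): match length 0
Longest match has length 4 at offset 3.
next_char = character at position 6 + 4 = 10 -> 'b'

Best match: offset=3, length=4 (matching 'dbbd' starting at position 3)
LZ77 triple: (3, 4, 'b')


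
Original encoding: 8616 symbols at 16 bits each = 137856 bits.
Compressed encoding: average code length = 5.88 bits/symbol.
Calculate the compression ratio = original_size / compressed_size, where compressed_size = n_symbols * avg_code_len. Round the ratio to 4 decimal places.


original_size = n_symbols * orig_bits = 8616 * 16 = 137856 bits
compressed_size = n_symbols * avg_code_len = 8616 * 5.88 = 50662.08 bits
ratio = original_size / compressed_size = 137856 / 50662.08 = 2.7211

Compression ratio = 2.7211


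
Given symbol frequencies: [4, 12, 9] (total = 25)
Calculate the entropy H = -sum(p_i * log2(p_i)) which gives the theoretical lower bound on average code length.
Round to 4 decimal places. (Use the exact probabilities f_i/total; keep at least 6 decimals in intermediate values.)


Per-symbol terms -p_i * log2(p_i) with p_i = f_i/25:
  p = 4/25 = 0.160000: log2(p) = -2.643856, -p*log2(p) = 0.423017
  p = 12/25 = 0.480000: log2(p) = -1.058894, -p*log2(p) = 0.508269
  p = 9/25 = 0.360000: log2(p) = -1.473931, -p*log2(p) = 0.530615
H = 0.423017 + 0.508269 + 0.530615 = 1.461901

H = 1.4619 bits/symbol


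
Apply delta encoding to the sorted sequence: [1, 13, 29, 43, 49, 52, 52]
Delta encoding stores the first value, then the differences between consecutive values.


First value: 1
Deltas:
  13 - 1 = 12
  29 - 13 = 16
  43 - 29 = 14
  49 - 43 = 6
  52 - 49 = 3
  52 - 52 = 0


Delta encoded: [1, 12, 16, 14, 6, 3, 0]


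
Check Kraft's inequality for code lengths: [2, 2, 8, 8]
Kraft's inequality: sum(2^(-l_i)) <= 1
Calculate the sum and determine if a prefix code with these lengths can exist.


Sum = 2^(-2) + 2^(-2) + 2^(-8) + 2^(-8)
    = 0.25 + 0.25 + 0.00390625 + 0.00390625
    = 130/256 = 0.5078125
Since 0.5078125 <= 1, Kraft's inequality IS satisfied.
A prefix code with these lengths CAN exist.

Kraft sum = 0.5078125. Satisfied.


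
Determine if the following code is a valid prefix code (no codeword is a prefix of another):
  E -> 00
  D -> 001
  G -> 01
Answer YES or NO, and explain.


Checking each pair (does one codeword prefix another?):
  E='00' vs D='001': prefix -- VIOLATION

NO -- this is NOT a valid prefix code. E (00) is a prefix of D (001).


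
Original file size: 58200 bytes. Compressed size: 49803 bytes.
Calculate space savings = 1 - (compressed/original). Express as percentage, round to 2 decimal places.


ratio = compressed/original = 49803/58200 = 0.855722
savings = 1 - ratio = 1 - 0.855722 = 0.144278
as a percentage: 0.144278 * 100 = 14.43%

Space savings = 1 - 49803/58200 = 14.43%


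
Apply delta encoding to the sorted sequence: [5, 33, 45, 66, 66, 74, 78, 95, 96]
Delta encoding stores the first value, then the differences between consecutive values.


First value: 5
Deltas:
  33 - 5 = 28
  45 - 33 = 12
  66 - 45 = 21
  66 - 66 = 0
  74 - 66 = 8
  78 - 74 = 4
  95 - 78 = 17
  96 - 95 = 1


Delta encoded: [5, 28, 12, 21, 0, 8, 4, 17, 1]


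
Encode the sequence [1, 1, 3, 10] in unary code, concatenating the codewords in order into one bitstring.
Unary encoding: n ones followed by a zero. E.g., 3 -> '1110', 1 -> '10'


Encode each number as n ones followed by a terminating 0:
  1 -> 10 (2 bits)
  1 -> 10 (2 bits)
  3 -> 1110 (4 bits)
  10 -> 11111111110 (11 bits)
Total length = 2 + 2 + 4 + 11 = 19 bits.

Unary([1, 1, 3, 10]) = 1010111011111111110 (19 bits)


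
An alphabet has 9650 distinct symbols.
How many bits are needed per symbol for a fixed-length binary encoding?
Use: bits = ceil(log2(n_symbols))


log2(9650) = 13.2363
Bracket: 2^13 = 8192 < 9650 <= 2^14 = 16384
So ceil(log2(9650)) = 14

bits = ceil(log2(9650)) = ceil(13.2363) = 14 bits


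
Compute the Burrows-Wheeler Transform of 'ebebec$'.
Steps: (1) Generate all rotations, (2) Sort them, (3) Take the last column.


Rotations (sorted):
  0: $ebebec -> last char: c
  1: bebec$e -> last char: e
  2: bec$ebe -> last char: e
  3: c$ebebe -> last char: e
  4: ebebec$ -> last char: $
  5: ebec$eb -> last char: b
  6: ec$ebeb -> last char: b


BWT = ceee$bb


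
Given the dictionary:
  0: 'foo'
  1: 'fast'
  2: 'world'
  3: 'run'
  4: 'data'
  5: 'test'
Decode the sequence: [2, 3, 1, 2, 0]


Look up each index in the dictionary:
  2 -> 'world'
  3 -> 'run'
  1 -> 'fast'
  2 -> 'world'
  0 -> 'foo'

Decoded: "world run fast world foo"


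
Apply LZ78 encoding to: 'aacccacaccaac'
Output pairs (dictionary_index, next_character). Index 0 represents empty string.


LZ78 encoding steps:
Dictionary: {0: ''}
Step 1: w='' (idx 0), next='a' -> output (0, 'a'), add 'a' as idx 1
Step 2: w='a' (idx 1), next='c' -> output (1, 'c'), add 'ac' as idx 2
Step 3: w='' (idx 0), next='c' -> output (0, 'c'), add 'c' as idx 3
Step 4: w='c' (idx 3), next='a' -> output (3, 'a'), add 'ca' as idx 4
Step 5: w='ca' (idx 4), next='c' -> output (4, 'c'), add 'cac' as idx 5
Step 6: w='ca' (idx 4), next='a' -> output (4, 'a'), add 'caa' as idx 6
Step 7: w='c' (idx 3), end of input -> output (3, '')


Encoded: [(0, 'a'), (1, 'c'), (0, 'c'), (3, 'a'), (4, 'c'), (4, 'a'), (3, '')]


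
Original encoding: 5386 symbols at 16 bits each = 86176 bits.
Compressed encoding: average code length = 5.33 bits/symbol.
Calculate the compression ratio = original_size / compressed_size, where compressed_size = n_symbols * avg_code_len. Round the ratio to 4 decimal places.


original_size = n_symbols * orig_bits = 5386 * 16 = 86176 bits
compressed_size = n_symbols * avg_code_len = 5386 * 5.33 = 28707.38 bits
ratio = original_size / compressed_size = 86176 / 28707.38 = 3.0019

Compression ratio = 3.0019


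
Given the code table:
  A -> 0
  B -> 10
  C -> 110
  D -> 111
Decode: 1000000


Decoding:
10 -> B
0 -> A
0 -> A
0 -> A
0 -> A
0 -> A


Result: BAAAAA


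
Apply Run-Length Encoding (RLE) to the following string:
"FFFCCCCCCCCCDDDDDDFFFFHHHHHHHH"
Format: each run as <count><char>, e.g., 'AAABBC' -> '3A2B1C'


Scanning runs left to right:
  i=0: run of 'F' x 3 -> '3F'
  i=3: run of 'C' x 9 -> '9C'
  i=12: run of 'D' x 6 -> '6D'
  i=18: run of 'F' x 4 -> '4F'
  i=22: run of 'H' x 8 -> '8H'

RLE = 3F9C6D4F8H


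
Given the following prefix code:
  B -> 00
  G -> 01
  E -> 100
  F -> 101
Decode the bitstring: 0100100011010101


Decoding step by step:
Bits 01 -> G
Bits 00 -> B
Bits 100 -> E
Bits 01 -> G
Bits 101 -> F
Bits 01 -> G
Bits 01 -> G


Decoded message: GBEGFGG


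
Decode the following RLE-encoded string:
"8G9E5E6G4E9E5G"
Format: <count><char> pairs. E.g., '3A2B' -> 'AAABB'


Expanding each <count><char> pair:
  8G -> 'GGGGGGGG'
  9E -> 'EEEEEEEEE'
  5E -> 'EEEEE'
  6G -> 'GGGGGG'
  4E -> 'EEEE'
  9E -> 'EEEEEEEEE'
  5G -> 'GGGGG'

Decoded = GGGGGGGGEEEEEEEEEEEEEEGGGGGGEEEEEEEEEEEEEGGGGG


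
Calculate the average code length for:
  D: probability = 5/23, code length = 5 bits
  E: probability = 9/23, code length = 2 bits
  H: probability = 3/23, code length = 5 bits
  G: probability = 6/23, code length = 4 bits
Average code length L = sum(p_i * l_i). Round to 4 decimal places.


Weighted contributions p_i * l_i:
  D: (5/23) * 5 = 25/23
  E: (9/23) * 2 = 18/23
  H: (3/23) * 5 = 15/23
  G: (6/23) * 4 = 24/23
Sum = (25 + 18 + 15 + 24)/23 = 82/23

L = 82/23 = 3.5652 bits/symbol


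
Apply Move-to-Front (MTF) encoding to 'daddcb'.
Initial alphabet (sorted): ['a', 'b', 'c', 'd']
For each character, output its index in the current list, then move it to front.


MTF encoding:
'd': index 3 in ['a', 'b', 'c', 'd'] -> ['d', 'a', 'b', 'c']
'a': index 1 in ['d', 'a', 'b', 'c'] -> ['a', 'd', 'b', 'c']
'd': index 1 in ['a', 'd', 'b', 'c'] -> ['d', 'a', 'b', 'c']
'd': index 0 in ['d', 'a', 'b', 'c'] -> ['d', 'a', 'b', 'c']
'c': index 3 in ['d', 'a', 'b', 'c'] -> ['c', 'd', 'a', 'b']
'b': index 3 in ['c', 'd', 'a', 'b'] -> ['b', 'c', 'd', 'a']


Output: [3, 1, 1, 0, 3, 3]


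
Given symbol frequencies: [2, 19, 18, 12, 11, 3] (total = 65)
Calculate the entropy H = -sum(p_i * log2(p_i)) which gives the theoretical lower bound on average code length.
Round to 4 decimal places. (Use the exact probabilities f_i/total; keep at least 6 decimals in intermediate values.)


Per-symbol terms -p_i * log2(p_i) with p_i = f_i/65:
  p = 2/65 = 0.030769: log2(p) = -5.022368, -p*log2(p) = 0.154534
  p = 19/65 = 0.292308: log2(p) = -1.774440, -p*log2(p) = 0.518683
  p = 18/65 = 0.276923: log2(p) = -1.852443, -p*log2(p) = 0.512984
  p = 12/65 = 0.184615: log2(p) = -2.437405, -p*log2(p) = 0.449983
  p = 11/65 = 0.169231: log2(p) = -2.562936, -p*log2(p) = 0.433728
  p = 3/65 = 0.046154: log2(p) = -4.437405, -p*log2(p) = 0.204803
H = 0.154534 + 0.518683 + 0.512984 + 0.449983 + 0.433728 + 0.204803 = 2.274715

H = 2.2747 bits/symbol


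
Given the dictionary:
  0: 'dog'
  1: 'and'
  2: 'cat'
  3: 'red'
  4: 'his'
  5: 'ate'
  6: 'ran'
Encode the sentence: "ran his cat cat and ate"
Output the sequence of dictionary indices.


Look up each word in the dictionary:
  'ran' -> 6
  'his' -> 4
  'cat' -> 2
  'cat' -> 2
  'and' -> 1
  'ate' -> 5

Encoded: [6, 4, 2, 2, 1, 5]


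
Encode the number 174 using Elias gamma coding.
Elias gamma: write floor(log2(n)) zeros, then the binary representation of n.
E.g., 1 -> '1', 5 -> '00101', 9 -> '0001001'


num_bits = floor(log2(174)) + 1 = 8
leading_zeros = num_bits - 1 = 7
binary(174) = 10101110

Elias gamma(174) = '0000000' + '10101110' = 000000010101110 (15 bits)


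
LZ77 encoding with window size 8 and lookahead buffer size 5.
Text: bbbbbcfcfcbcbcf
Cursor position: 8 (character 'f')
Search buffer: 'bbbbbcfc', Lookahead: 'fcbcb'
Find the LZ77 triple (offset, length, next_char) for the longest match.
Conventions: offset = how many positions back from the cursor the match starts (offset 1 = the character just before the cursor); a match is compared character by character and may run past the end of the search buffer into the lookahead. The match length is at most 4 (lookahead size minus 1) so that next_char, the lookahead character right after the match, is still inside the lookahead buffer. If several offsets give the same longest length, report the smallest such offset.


Try each offset into the search buffer:
  offset=1 (pos 7, char 'c'): match length 0
  offset=2 (pos 6, char 'f'): match length 2
  offset=3 (pos 5, char 'c'): match length 0
  offset=4 (pos 4, char 'b'): match length 0
  offset=5 (pos 3, char 'b'): match length 0
  offset=6 (pos 2, char 'b'): match length 0
  offset=7 (pos 1, char 'b'): match length 0
  offset=8 (pos 0, char 'b'): match length 0
Longest match has length 2 at offset 2.
next_char = character at position 8 + 2 = 10 -> 'b'

Best match: offset=2, length=2 (matching 'fc' starting at position 6)
LZ77 triple: (2, 2, 'b')


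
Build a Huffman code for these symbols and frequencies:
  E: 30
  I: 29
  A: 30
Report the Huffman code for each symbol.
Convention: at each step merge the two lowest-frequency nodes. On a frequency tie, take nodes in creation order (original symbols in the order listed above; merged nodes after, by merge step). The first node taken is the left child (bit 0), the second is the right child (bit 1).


Huffman tree construction:
Step 1: Merge I(29) + E(30) = 59
Step 2: Merge A(30) + (I+E)(59) = 89
Read each symbol's code off the tree from the root (left child = 0, right child = 1).

Codes:
  E: 11 (length 2)
  I: 10 (length 2)
  A: 0 (length 1)
Average code length: 148/89 = 1.6629 bits/symbol


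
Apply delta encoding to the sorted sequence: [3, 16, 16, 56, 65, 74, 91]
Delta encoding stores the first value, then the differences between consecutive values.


First value: 3
Deltas:
  16 - 3 = 13
  16 - 16 = 0
  56 - 16 = 40
  65 - 56 = 9
  74 - 65 = 9
  91 - 74 = 17


Delta encoded: [3, 13, 0, 40, 9, 9, 17]


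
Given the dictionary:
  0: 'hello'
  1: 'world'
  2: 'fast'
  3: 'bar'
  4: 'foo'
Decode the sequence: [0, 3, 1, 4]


Look up each index in the dictionary:
  0 -> 'hello'
  3 -> 'bar'
  1 -> 'world'
  4 -> 'foo'

Decoded: "hello bar world foo"


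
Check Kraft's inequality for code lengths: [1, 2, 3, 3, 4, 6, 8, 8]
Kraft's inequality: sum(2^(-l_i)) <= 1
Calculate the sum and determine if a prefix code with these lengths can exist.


Sum = 2^(-1) + 2^(-2) + 2^(-3) + 2^(-3) + 2^(-4) + 2^(-6) + 2^(-8) + 2^(-8)
    = 0.5 + 0.25 + 0.125 + 0.125 + 0.0625 + 0.015625 + 0.00390625 + 0.00390625
    = 278/256 = 1.0859375
Since 1.0859375 > 1, Kraft's inequality is NOT satisfied.
A prefix code with these lengths CANNOT exist.

Kraft sum = 1.0859375. Not satisfied.


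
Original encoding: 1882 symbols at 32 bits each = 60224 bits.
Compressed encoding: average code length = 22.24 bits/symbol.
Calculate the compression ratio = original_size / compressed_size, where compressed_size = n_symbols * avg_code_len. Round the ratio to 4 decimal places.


original_size = n_symbols * orig_bits = 1882 * 32 = 60224 bits
compressed_size = n_symbols * avg_code_len = 1882 * 22.24 = 41855.68 bits
ratio = original_size / compressed_size = 60224 / 41855.68 = 1.4388

Compression ratio = 1.4388


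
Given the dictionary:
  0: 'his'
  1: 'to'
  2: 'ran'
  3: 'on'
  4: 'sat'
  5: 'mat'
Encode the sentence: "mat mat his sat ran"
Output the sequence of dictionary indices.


Look up each word in the dictionary:
  'mat' -> 5
  'mat' -> 5
  'his' -> 0
  'sat' -> 4
  'ran' -> 2

Encoded: [5, 5, 0, 4, 2]


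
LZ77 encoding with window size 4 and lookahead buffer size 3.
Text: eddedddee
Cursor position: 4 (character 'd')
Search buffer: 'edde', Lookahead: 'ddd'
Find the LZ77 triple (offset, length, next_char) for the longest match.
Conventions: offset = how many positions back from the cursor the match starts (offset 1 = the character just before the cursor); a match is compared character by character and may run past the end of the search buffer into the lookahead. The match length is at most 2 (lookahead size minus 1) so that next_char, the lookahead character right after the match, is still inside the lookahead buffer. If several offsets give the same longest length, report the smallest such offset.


Try each offset into the search buffer:
  offset=1 (pos 3, char 'e'): match length 0
  offset=2 (pos 2, char 'd'): match length 1
  offset=3 (pos 1, char 'd'): match length 2
  offset=4 (pos 0, char 'e'): match length 0
Longest match has length 2 at offset 3.
next_char = character at position 4 + 2 = 6 -> 'd'

Best match: offset=3, length=2 (matching 'dd' starting at position 1)
LZ77 triple: (3, 2, 'd')


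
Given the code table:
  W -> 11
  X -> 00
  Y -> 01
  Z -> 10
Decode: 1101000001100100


Decoding:
11 -> W
01 -> Y
00 -> X
00 -> X
01 -> Y
10 -> Z
01 -> Y
00 -> X


Result: WYXXYZYX


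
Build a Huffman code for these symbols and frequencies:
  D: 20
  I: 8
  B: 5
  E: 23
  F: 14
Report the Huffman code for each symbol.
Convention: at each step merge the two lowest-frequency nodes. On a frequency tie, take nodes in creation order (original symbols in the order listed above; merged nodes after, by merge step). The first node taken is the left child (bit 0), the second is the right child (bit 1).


Huffman tree construction:
Step 1: Merge B(5) + I(8) = 13
Step 2: Merge (B+I)(13) + F(14) = 27
Step 3: Merge D(20) + E(23) = 43
Step 4: Merge ((B+I)+F)(27) + (D+E)(43) = 70
Read each symbol's code off the tree from the root (left child = 0, right child = 1).

Codes:
  D: 10 (length 2)
  I: 001 (length 3)
  B: 000 (length 3)
  E: 11 (length 2)
  F: 01 (length 2)
Average code length: 153/70 = 2.1857 bits/symbol


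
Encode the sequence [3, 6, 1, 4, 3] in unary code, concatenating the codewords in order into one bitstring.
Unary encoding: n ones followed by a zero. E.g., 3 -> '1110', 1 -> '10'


Encode each number as n ones followed by a terminating 0:
  3 -> 1110 (4 bits)
  6 -> 1111110 (7 bits)
  1 -> 10 (2 bits)
  4 -> 11110 (5 bits)
  3 -> 1110 (4 bits)
Total length = 4 + 7 + 2 + 5 + 4 = 22 bits.

Unary([3, 6, 1, 4, 3]) = 1110111111010111101110 (22 bits)


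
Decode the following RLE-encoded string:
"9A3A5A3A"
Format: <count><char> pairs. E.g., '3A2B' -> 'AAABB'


Expanding each <count><char> pair:
  9A -> 'AAAAAAAAA'
  3A -> 'AAA'
  5A -> 'AAAAA'
  3A -> 'AAA'

Decoded = AAAAAAAAAAAAAAAAAAAA


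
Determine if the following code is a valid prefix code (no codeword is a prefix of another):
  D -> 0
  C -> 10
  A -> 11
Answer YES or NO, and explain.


Checking each pair (does one codeword prefix another?):
  D='0' vs C='10': no prefix
  D='0' vs A='11': no prefix
  C='10' vs D='0': no prefix
  C='10' vs A='11': no prefix
  A='11' vs D='0': no prefix
  A='11' vs C='10': no prefix
No violation found over all pairs.

YES -- this is a valid prefix code. No codeword is a prefix of any other codeword.


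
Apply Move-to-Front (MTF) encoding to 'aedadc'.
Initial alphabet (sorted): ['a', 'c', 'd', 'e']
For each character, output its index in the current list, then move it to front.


MTF encoding:
'a': index 0 in ['a', 'c', 'd', 'e'] -> ['a', 'c', 'd', 'e']
'e': index 3 in ['a', 'c', 'd', 'e'] -> ['e', 'a', 'c', 'd']
'd': index 3 in ['e', 'a', 'c', 'd'] -> ['d', 'e', 'a', 'c']
'a': index 2 in ['d', 'e', 'a', 'c'] -> ['a', 'd', 'e', 'c']
'd': index 1 in ['a', 'd', 'e', 'c'] -> ['d', 'a', 'e', 'c']
'c': index 3 in ['d', 'a', 'e', 'c'] -> ['c', 'd', 'a', 'e']


Output: [0, 3, 3, 2, 1, 3]


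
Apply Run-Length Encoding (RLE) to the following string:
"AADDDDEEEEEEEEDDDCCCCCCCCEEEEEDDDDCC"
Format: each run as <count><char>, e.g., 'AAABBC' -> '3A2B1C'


Scanning runs left to right:
  i=0: run of 'A' x 2 -> '2A'
  i=2: run of 'D' x 4 -> '4D'
  i=6: run of 'E' x 8 -> '8E'
  i=14: run of 'D' x 3 -> '3D'
  i=17: run of 'C' x 8 -> '8C'
  i=25: run of 'E' x 5 -> '5E'
  i=30: run of 'D' x 4 -> '4D'
  i=34: run of 'C' x 2 -> '2C'

RLE = 2A4D8E3D8C5E4D2C


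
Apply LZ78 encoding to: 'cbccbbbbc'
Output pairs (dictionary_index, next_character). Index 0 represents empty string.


LZ78 encoding steps:
Dictionary: {0: ''}
Step 1: w='' (idx 0), next='c' -> output (0, 'c'), add 'c' as idx 1
Step 2: w='' (idx 0), next='b' -> output (0, 'b'), add 'b' as idx 2
Step 3: w='c' (idx 1), next='c' -> output (1, 'c'), add 'cc' as idx 3
Step 4: w='b' (idx 2), next='b' -> output (2, 'b'), add 'bb' as idx 4
Step 5: w='bb' (idx 4), next='c' -> output (4, 'c'), add 'bbc' as idx 5


Encoded: [(0, 'c'), (0, 'b'), (1, 'c'), (2, 'b'), (4, 'c')]


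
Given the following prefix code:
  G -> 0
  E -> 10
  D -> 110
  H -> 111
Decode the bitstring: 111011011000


Decoding step by step:
Bits 111 -> H
Bits 0 -> G
Bits 110 -> D
Bits 110 -> D
Bits 0 -> G
Bits 0 -> G


Decoded message: HGDDGG


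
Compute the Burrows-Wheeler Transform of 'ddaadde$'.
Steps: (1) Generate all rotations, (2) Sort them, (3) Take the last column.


Rotations (sorted):
  0: $ddaadde -> last char: e
  1: aadde$dd -> last char: d
  2: adde$dda -> last char: a
  3: daadde$d -> last char: d
  4: ddaadde$ -> last char: $
  5: dde$ddaa -> last char: a
  6: de$ddaad -> last char: d
  7: e$ddaadd -> last char: d


BWT = edad$add


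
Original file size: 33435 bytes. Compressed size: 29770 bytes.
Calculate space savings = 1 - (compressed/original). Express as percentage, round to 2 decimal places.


ratio = compressed/original = 29770/33435 = 0.890384
savings = 1 - ratio = 1 - 0.890384 = 0.109616
as a percentage: 0.109616 * 100 = 10.96%

Space savings = 1 - 29770/33435 = 10.96%


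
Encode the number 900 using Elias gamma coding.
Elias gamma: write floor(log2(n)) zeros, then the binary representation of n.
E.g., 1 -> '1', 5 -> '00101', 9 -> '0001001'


num_bits = floor(log2(900)) + 1 = 10
leading_zeros = num_bits - 1 = 9
binary(900) = 1110000100

Elias gamma(900) = '000000000' + '1110000100' = 0000000001110000100 (19 bits)


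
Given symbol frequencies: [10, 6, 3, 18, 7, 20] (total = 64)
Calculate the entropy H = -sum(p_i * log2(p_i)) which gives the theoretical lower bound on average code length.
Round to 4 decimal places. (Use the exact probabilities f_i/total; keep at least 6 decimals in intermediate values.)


Per-symbol terms -p_i * log2(p_i) with p_i = f_i/64:
  p = 10/64 = 0.156250: log2(p) = -2.678072, -p*log2(p) = 0.418449
  p = 6/64 = 0.093750: log2(p) = -3.415037, -p*log2(p) = 0.320160
  p = 3/64 = 0.046875: log2(p) = -4.415037, -p*log2(p) = 0.206955
  p = 18/64 = 0.281250: log2(p) = -1.830075, -p*log2(p) = 0.514709
  p = 7/64 = 0.109375: log2(p) = -3.192645, -p*log2(p) = 0.349196
  p = 20/64 = 0.312500: log2(p) = -1.678072, -p*log2(p) = 0.524397
H = 0.418449 + 0.320160 + 0.206955 + 0.514709 + 0.349196 + 0.524397 = 2.333866

H = 2.3339 bits/symbol


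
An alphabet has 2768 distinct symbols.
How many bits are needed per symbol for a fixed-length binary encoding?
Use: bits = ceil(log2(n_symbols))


log2(2768) = 11.4346
Bracket: 2^11 = 2048 < 2768 <= 2^12 = 4096
So ceil(log2(2768)) = 12

bits = ceil(log2(2768)) = ceil(11.4346) = 12 bits


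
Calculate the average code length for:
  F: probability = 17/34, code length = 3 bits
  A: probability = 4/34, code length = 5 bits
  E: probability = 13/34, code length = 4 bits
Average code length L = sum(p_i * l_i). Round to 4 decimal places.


Weighted contributions p_i * l_i:
  F: (17/34) * 3 = 51/34
  A: (4/34) * 5 = 20/34
  E: (13/34) * 4 = 52/34
Sum = (51 + 20 + 52)/34 = 123/34

L = 123/34 = 3.6176 bits/symbol


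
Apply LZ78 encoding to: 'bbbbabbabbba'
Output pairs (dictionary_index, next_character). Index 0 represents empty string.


LZ78 encoding steps:
Dictionary: {0: ''}
Step 1: w='' (idx 0), next='b' -> output (0, 'b'), add 'b' as idx 1
Step 2: w='b' (idx 1), next='b' -> output (1, 'b'), add 'bb' as idx 2
Step 3: w='b' (idx 1), next='a' -> output (1, 'a'), add 'ba' as idx 3
Step 4: w='bb' (idx 2), next='a' -> output (2, 'a'), add 'bba' as idx 4
Step 5: w='bb' (idx 2), next='b' -> output (2, 'b'), add 'bbb' as idx 5
Step 6: w='' (idx 0), next='a' -> output (0, 'a'), add 'a' as idx 6


Encoded: [(0, 'b'), (1, 'b'), (1, 'a'), (2, 'a'), (2, 'b'), (0, 'a')]


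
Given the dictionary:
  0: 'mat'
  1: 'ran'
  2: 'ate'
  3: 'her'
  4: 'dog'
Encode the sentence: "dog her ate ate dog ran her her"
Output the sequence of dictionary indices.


Look up each word in the dictionary:
  'dog' -> 4
  'her' -> 3
  'ate' -> 2
  'ate' -> 2
  'dog' -> 4
  'ran' -> 1
  'her' -> 3
  'her' -> 3

Encoded: [4, 3, 2, 2, 4, 1, 3, 3]


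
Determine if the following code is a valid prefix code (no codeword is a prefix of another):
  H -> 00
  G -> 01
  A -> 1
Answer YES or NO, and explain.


Checking each pair (does one codeword prefix another?):
  H='00' vs G='01': no prefix
  H='00' vs A='1': no prefix
  G='01' vs H='00': no prefix
  G='01' vs A='1': no prefix
  A='1' vs H='00': no prefix
  A='1' vs G='01': no prefix
No violation found over all pairs.

YES -- this is a valid prefix code. No codeword is a prefix of any other codeword.


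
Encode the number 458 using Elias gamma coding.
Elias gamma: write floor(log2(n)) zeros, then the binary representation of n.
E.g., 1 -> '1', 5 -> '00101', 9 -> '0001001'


num_bits = floor(log2(458)) + 1 = 9
leading_zeros = num_bits - 1 = 8
binary(458) = 111001010

Elias gamma(458) = '00000000' + '111001010' = 00000000111001010 (17 bits)


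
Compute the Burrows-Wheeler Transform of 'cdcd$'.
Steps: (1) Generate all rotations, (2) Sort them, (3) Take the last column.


Rotations (sorted):
  0: $cdcd -> last char: d
  1: cd$cd -> last char: d
  2: cdcd$ -> last char: $
  3: d$cdc -> last char: c
  4: dcd$c -> last char: c


BWT = dd$cc


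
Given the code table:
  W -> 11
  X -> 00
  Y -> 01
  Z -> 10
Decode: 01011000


Decoding:
01 -> Y
01 -> Y
10 -> Z
00 -> X


Result: YYZX


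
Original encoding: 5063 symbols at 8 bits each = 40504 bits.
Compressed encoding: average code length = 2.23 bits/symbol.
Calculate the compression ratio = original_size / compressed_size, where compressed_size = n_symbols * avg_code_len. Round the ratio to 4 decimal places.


original_size = n_symbols * orig_bits = 5063 * 8 = 40504 bits
compressed_size = n_symbols * avg_code_len = 5063 * 2.23 = 11290.49 bits
ratio = original_size / compressed_size = 40504 / 11290.49 = 3.5874

Compression ratio = 3.5874


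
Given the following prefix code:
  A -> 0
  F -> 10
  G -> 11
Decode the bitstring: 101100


Decoding step by step:
Bits 10 -> F
Bits 11 -> G
Bits 0 -> A
Bits 0 -> A


Decoded message: FGAA


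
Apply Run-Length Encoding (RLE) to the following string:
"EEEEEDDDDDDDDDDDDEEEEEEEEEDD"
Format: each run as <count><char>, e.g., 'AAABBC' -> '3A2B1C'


Scanning runs left to right:
  i=0: run of 'E' x 5 -> '5E'
  i=5: run of 'D' x 12 -> '12D'
  i=17: run of 'E' x 9 -> '9E'
  i=26: run of 'D' x 2 -> '2D'

RLE = 5E12D9E2D


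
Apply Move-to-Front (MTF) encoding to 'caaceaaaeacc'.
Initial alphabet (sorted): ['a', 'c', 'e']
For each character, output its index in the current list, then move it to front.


MTF encoding:
'c': index 1 in ['a', 'c', 'e'] -> ['c', 'a', 'e']
'a': index 1 in ['c', 'a', 'e'] -> ['a', 'c', 'e']
'a': index 0 in ['a', 'c', 'e'] -> ['a', 'c', 'e']
'c': index 1 in ['a', 'c', 'e'] -> ['c', 'a', 'e']
'e': index 2 in ['c', 'a', 'e'] -> ['e', 'c', 'a']
'a': index 2 in ['e', 'c', 'a'] -> ['a', 'e', 'c']
'a': index 0 in ['a', 'e', 'c'] -> ['a', 'e', 'c']
'a': index 0 in ['a', 'e', 'c'] -> ['a', 'e', 'c']
'e': index 1 in ['a', 'e', 'c'] -> ['e', 'a', 'c']
'a': index 1 in ['e', 'a', 'c'] -> ['a', 'e', 'c']
'c': index 2 in ['a', 'e', 'c'] -> ['c', 'a', 'e']
'c': index 0 in ['c', 'a', 'e'] -> ['c', 'a', 'e']


Output: [1, 1, 0, 1, 2, 2, 0, 0, 1, 1, 2, 0]


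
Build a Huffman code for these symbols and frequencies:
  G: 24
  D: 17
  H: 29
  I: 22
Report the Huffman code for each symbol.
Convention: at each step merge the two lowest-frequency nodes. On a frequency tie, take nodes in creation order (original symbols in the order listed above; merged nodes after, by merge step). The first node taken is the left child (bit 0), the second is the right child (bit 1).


Huffman tree construction:
Step 1: Merge D(17) + I(22) = 39
Step 2: Merge G(24) + H(29) = 53
Step 3: Merge (D+I)(39) + (G+H)(53) = 92
Read each symbol's code off the tree from the root (left child = 0, right child = 1).

Codes:
  G: 10 (length 2)
  D: 00 (length 2)
  H: 11 (length 2)
  I: 01 (length 2)
Average code length: 184/92 = 2.0000 bits/symbol


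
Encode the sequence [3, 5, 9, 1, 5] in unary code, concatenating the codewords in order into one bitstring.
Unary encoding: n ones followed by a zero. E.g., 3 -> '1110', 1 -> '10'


Encode each number as n ones followed by a terminating 0:
  3 -> 1110 (4 bits)
  5 -> 111110 (6 bits)
  9 -> 1111111110 (10 bits)
  1 -> 10 (2 bits)
  5 -> 111110 (6 bits)
Total length = 4 + 6 + 10 + 2 + 6 = 28 bits.

Unary([3, 5, 9, 1, 5]) = 1110111110111111111010111110 (28 bits)


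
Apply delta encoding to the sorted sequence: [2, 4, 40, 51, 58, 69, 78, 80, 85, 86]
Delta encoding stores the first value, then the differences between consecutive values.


First value: 2
Deltas:
  4 - 2 = 2
  40 - 4 = 36
  51 - 40 = 11
  58 - 51 = 7
  69 - 58 = 11
  78 - 69 = 9
  80 - 78 = 2
  85 - 80 = 5
  86 - 85 = 1


Delta encoded: [2, 2, 36, 11, 7, 11, 9, 2, 5, 1]


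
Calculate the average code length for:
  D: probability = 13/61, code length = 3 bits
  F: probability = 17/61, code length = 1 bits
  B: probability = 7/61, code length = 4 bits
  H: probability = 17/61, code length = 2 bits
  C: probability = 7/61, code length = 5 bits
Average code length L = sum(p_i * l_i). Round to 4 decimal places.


Weighted contributions p_i * l_i:
  D: (13/61) * 3 = 39/61
  F: (17/61) * 1 = 17/61
  B: (7/61) * 4 = 28/61
  H: (17/61) * 2 = 34/61
  C: (7/61) * 5 = 35/61
Sum = (39 + 17 + 28 + 34 + 35)/61 = 153/61

L = 153/61 = 2.5082 bits/symbol


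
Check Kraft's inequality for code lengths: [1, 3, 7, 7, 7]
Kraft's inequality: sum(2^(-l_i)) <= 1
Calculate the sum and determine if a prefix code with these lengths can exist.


Sum = 2^(-1) + 2^(-3) + 2^(-7) + 2^(-7) + 2^(-7)
    = 0.5 + 0.125 + 0.0078125 + 0.0078125 + 0.0078125
    = 83/128 = 0.6484375
Since 0.6484375 <= 1, Kraft's inequality IS satisfied.
A prefix code with these lengths CAN exist.

Kraft sum = 0.6484375. Satisfied.


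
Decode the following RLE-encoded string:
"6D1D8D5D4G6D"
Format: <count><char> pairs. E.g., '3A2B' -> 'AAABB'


Expanding each <count><char> pair:
  6D -> 'DDDDDD'
  1D -> 'D'
  8D -> 'DDDDDDDD'
  5D -> 'DDDDD'
  4G -> 'GGGG'
  6D -> 'DDDDDD'

Decoded = DDDDDDDDDDDDDDDDDDDDGGGGDDDDDD


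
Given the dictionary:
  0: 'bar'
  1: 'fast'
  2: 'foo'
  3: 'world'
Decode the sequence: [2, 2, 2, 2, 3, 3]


Look up each index in the dictionary:
  2 -> 'foo'
  2 -> 'foo'
  2 -> 'foo'
  2 -> 'foo'
  3 -> 'world'
  3 -> 'world'

Decoded: "foo foo foo foo world world"


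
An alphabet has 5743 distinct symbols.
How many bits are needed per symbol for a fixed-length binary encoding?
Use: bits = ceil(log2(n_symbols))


log2(5743) = 12.4876
Bracket: 2^12 = 4096 < 5743 <= 2^13 = 8192
So ceil(log2(5743)) = 13

bits = ceil(log2(5743)) = ceil(12.4876) = 13 bits


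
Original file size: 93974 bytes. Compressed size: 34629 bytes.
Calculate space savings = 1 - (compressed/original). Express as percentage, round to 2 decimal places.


ratio = compressed/original = 34629/93974 = 0.368496
savings = 1 - ratio = 1 - 0.368496 = 0.631504
as a percentage: 0.631504 * 100 = 63.15%

Space savings = 1 - 34629/93974 = 63.15%


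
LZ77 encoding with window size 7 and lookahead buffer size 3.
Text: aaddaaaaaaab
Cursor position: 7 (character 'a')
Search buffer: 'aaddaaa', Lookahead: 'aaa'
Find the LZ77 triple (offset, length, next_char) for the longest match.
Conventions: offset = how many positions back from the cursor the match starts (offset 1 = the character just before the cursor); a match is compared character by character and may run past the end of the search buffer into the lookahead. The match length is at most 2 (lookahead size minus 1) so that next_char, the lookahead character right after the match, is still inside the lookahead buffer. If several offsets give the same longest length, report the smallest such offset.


Try each offset into the search buffer:
  offset=1 (pos 6, char 'a'): match length 2
  offset=2 (pos 5, char 'a'): match length 2
  offset=3 (pos 4, char 'a'): match length 2
  offset=4 (pos 3, char 'd'): match length 0
  offset=5 (pos 2, char 'd'): match length 0
  offset=6 (pos 1, char 'a'): match length 1
  offset=7 (pos 0, char 'a'): match length 2
Longest match has length 2, found at offsets 1, 2, 3, 7; take the smallest, offset 1.
next_char = character at position 7 + 2 = 9 -> 'a'

Best match: offset=1, length=2 (matching 'aa' starting at position 6)
LZ77 triple: (1, 2, 'a')


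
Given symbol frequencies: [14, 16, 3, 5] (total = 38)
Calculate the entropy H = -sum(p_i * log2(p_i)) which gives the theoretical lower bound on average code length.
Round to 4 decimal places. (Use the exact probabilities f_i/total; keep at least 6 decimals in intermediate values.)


Per-symbol terms -p_i * log2(p_i) with p_i = f_i/38:
  p = 14/38 = 0.368421: log2(p) = -1.440573, -p*log2(p) = 0.530737
  p = 16/38 = 0.421053: log2(p) = -1.247928, -p*log2(p) = 0.525443
  p = 3/38 = 0.078947: log2(p) = -3.662965, -p*log2(p) = 0.289181
  p = 5/38 = 0.131579: log2(p) = -2.925999, -p*log2(p) = 0.385000
H = 0.530737 + 0.525443 + 0.289181 + 0.385000 = 1.730361

H = 1.7304 bits/symbol


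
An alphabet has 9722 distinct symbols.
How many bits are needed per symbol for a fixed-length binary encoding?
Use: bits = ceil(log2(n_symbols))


log2(9722) = 13.247
Bracket: 2^13 = 8192 < 9722 <= 2^14 = 16384
So ceil(log2(9722)) = 14

bits = ceil(log2(9722)) = ceil(13.247) = 14 bits


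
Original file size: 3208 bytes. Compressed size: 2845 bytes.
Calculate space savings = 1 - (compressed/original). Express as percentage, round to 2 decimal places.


ratio = compressed/original = 2845/3208 = 0.886845
savings = 1 - ratio = 1 - 0.886845 = 0.113155
as a percentage: 0.113155 * 100 = 11.32%

Space savings = 1 - 2845/3208 = 11.32%


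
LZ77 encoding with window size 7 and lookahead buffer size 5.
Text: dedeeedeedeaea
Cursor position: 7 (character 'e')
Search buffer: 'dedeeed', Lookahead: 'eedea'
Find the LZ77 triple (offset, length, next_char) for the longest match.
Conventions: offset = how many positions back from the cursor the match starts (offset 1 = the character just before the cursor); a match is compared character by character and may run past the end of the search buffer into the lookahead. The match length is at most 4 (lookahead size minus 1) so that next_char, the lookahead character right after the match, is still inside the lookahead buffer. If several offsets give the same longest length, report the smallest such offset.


Try each offset into the search buffer:
  offset=1 (pos 6, char 'd'): match length 0
  offset=2 (pos 5, char 'e'): match length 1
  offset=3 (pos 4, char 'e'): match length 4
  offset=4 (pos 3, char 'e'): match length 2
  offset=5 (pos 2, char 'd'): match length 0
  offset=6 (pos 1, char 'e'): match length 1
  offset=7 (pos 0, char 'd'): match length 0
Longest match has length 4 at offset 3.
next_char = character at position 7 + 4 = 11 -> 'a'

Best match: offset=3, length=4 (matching 'eede' starting at position 4)
LZ77 triple: (3, 4, 'a')


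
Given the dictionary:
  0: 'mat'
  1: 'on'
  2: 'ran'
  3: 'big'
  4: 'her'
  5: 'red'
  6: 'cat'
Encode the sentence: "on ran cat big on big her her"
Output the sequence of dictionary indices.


Look up each word in the dictionary:
  'on' -> 1
  'ran' -> 2
  'cat' -> 6
  'big' -> 3
  'on' -> 1
  'big' -> 3
  'her' -> 4
  'her' -> 4

Encoded: [1, 2, 6, 3, 1, 3, 4, 4]


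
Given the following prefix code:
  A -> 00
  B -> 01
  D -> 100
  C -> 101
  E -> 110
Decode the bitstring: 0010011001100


Decoding step by step:
Bits 00 -> A
Bits 100 -> D
Bits 110 -> E
Bits 01 -> B
Bits 100 -> D


Decoded message: ADEBD


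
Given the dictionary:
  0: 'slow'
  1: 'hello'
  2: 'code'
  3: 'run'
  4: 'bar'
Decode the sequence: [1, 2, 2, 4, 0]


Look up each index in the dictionary:
  1 -> 'hello'
  2 -> 'code'
  2 -> 'code'
  4 -> 'bar'
  0 -> 'slow'

Decoded: "hello code code bar slow"
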